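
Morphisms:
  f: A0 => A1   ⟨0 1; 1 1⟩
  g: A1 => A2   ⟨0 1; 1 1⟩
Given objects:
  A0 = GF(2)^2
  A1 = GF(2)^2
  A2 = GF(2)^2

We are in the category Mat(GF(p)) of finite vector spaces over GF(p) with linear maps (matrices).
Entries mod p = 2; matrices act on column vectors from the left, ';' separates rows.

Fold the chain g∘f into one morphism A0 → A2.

Answer: ⟨1 1; 1 0⟩

Trace:
  e0=(1,0) f=>(0,1) g=>(1,1)
  e1=(0,1) f=>(1,1) g=>(1,0)
result: ⟨1 1; 1 0⟩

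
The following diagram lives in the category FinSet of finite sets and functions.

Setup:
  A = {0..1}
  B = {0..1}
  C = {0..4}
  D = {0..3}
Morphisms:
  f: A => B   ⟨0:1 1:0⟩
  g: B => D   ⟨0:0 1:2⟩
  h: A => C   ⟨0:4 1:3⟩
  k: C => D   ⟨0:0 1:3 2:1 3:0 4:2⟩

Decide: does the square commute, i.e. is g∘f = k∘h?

Answer: COMMUTES

Derivation:
Along f;g (path 1):
  0 f=>1 g=>2
  1 f=>0 g=>0
  composite₁ = ⟨0:2 1:0⟩
Along h;k (path 2):
  0 h=>4 k=>2
  1 h=>3 k=>0
  composite₂ = ⟨0:2 1:0⟩
Equal? equal; square commutes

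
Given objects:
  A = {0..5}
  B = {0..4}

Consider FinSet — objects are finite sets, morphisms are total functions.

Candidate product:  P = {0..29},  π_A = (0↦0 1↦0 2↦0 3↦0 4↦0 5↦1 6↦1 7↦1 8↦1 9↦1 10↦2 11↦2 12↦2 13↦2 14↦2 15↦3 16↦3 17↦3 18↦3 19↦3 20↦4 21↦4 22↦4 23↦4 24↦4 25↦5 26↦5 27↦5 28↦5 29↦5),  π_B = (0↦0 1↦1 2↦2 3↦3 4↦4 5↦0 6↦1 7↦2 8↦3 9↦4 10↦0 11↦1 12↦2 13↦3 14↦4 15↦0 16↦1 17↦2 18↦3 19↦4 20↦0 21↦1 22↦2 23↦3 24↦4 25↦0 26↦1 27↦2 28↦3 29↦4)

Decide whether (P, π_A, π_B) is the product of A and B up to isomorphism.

|A|·|B| = 6·5 = 30;  |P| = 30
Check the pairing map k ↦ (π_A(k), π_B(k)):
  0 ↦ (0,0)
  1 ↦ (0,1)
  2 ↦ (0,2)
  3 ↦ (0,3)
  4 ↦ (0,4)
  5 ↦ (1,0)
  6 ↦ (1,1)
  7 ↦ (1,2)
  8 ↦ (1,3)
  9 ↦ (1,4)
  10 ↦ (2,0)
  11 ↦ (2,1)
  12 ↦ (2,2)
  13 ↦ (2,3)
  14 ↦ (2,4)
  15 ↦ (3,0)
  16 ↦ (3,1)
  17 ↦ (3,2)
  18 ↦ (3,3)
  19 ↦ (3,4)
  20 ↦ (4,0)
  21 ↦ (4,1)
  22 ↦ (4,2)
  23 ↦ (4,3)
  24 ↦ (4,4)
  25 ↦ (5,0)
  26 ↦ (5,1)
  27 ↦ (5,2)
  28 ↦ (5,3)
  29 ↦ (5,4)
distinct pairs in image: 30 / 30 needed
  → bijection onto A×B; projections well-typed.

Answer: VALID PRODUCT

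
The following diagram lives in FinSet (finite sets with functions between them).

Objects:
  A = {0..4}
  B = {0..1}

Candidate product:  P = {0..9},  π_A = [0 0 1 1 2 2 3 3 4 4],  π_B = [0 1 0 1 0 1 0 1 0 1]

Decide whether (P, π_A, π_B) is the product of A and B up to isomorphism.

Answer: VALID PRODUCT

Derivation:
|A|·|B| = 5·2 = 10;  |P| = 10
Check the pairing map k ↦ (π_A(k), π_B(k)):
  0 ↦ (0,0)
  1 ↦ (0,1)
  2 ↦ (1,0)
  3 ↦ (1,1)
  4 ↦ (2,0)
  5 ↦ (2,1)
  6 ↦ (3,0)
  7 ↦ (3,1)
  8 ↦ (4,0)
  9 ↦ (4,1)
distinct pairs in image: 10 / 10 needed
  → bijection onto A×B; projections well-typed.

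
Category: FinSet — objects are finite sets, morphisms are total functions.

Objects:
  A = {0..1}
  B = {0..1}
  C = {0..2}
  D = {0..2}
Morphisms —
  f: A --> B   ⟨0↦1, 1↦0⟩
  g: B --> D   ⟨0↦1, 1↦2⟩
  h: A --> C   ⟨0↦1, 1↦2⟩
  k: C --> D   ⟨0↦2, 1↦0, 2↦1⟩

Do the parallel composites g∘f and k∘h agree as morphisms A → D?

Path 1 = f;g:
  0 f-->1 g-->2
  1 f-->0 g-->1
  composite₁ = ⟨0↦2, 1↦1⟩
Path 2 = h;k:
  0 h-->1 k-->0
  1 h-->2 k-->1
  composite₂ = ⟨0↦0, 1↦1⟩
Equal? distinct morphisms ✗

Answer: DOES NOT COMMUTE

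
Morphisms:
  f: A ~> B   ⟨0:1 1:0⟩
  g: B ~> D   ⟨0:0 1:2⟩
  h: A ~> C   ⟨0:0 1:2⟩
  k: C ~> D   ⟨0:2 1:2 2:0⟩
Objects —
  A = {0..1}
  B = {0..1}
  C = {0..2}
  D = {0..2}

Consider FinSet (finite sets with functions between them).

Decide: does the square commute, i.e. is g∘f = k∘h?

Answer: COMMUTES

Trace:
Along f;g (path 1):
  0 f~>1 g~>2
  1 f~>0 g~>0
  ⟦path⟧₁ = ⟨0:2 1:0⟩
Along h;k (path 2):
  0 h~>0 k~>2
  1 h~>2 k~>0
  ⟦path⟧₂ = ⟨0:2 1:0⟩
Equal? YES — commutes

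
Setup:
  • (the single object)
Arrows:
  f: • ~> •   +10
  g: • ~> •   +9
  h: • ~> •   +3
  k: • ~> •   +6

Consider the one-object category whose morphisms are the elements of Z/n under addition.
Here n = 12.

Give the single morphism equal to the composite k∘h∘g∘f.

  0 +10≡10 +9≡7 +3≡10 +6≡4  (mod 12)
result: +4

Answer: +4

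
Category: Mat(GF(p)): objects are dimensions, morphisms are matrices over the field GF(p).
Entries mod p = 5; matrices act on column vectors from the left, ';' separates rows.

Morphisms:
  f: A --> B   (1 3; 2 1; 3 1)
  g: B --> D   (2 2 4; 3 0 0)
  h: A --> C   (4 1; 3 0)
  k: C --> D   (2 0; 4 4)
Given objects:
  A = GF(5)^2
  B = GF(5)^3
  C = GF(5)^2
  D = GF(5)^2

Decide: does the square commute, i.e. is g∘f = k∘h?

1) trace f;g:
  e0=(1,0) f-->(1,2,3) g-->(3,3)
  e1=(0,1) f-->(3,1,1) g-->(2,4)
  result₁ = (3 2; 3 4)
2) trace h;k:
  e0=(1,0) h-->(4,3) k-->(3,3)
  e1=(0,1) h-->(1,0) k-->(2,4)
  result₂ = (3 2; 3 4)
Equal? YES — commutes

Answer: COMMUTES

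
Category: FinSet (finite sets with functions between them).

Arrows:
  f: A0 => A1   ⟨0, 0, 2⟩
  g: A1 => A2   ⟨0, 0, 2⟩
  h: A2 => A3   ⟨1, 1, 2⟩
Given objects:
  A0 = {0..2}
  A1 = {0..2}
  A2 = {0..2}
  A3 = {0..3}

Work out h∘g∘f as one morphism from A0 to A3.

Answer: ⟨1, 1, 2⟩

Derivation:
  0 f=>0 g=>0 h=>1
  1 f=>0 g=>0 h=>1
  2 f=>2 g=>2 h=>2
⟦path⟧: ⟨1, 1, 2⟩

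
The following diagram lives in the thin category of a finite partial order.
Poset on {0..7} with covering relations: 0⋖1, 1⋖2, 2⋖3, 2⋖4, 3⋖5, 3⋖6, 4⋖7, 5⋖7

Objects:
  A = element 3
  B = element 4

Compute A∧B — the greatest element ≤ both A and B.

Answer: A∧B = 2

Trace:
Common predecessors of 3,4: {0,1,2}
  0 <= 2
  1 <= 2
  2 <= 2
glb = 2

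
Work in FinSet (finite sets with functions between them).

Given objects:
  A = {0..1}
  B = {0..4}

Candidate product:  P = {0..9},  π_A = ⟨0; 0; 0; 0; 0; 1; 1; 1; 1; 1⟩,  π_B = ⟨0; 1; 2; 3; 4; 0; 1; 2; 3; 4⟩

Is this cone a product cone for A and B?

|A|·|B| = 2·5 = 10;  |P| = 10
Check the pairing map k ↦ (π_A(k), π_B(k)):
  0 -> (0,0)
  1 -> (0,1)
  2 -> (0,2)
  3 -> (0,3)
  4 -> (0,4)
  5 -> (1,0)
  6 -> (1,1)
  7 -> (1,2)
  8 -> (1,3)
  9 -> (1,4)
distinct pairs in image: 10 / 10 needed
  → bijection onto A×B; projections well-typed.

Answer: VALID PRODUCT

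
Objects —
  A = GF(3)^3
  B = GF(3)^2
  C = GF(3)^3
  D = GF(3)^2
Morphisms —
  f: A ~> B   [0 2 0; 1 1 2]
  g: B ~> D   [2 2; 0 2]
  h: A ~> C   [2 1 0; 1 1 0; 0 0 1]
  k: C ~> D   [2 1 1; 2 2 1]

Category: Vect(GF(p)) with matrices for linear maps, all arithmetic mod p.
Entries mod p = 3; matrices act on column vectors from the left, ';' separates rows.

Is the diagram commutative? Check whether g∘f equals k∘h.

Answer: DOES NOT COMMUTE

Work:
Along f;g (path 1):
  e0=[1,0,0] f~>[0,1] g~>[2,2]
  e1=[0,1,0] f~>[2,1] g~>[0,2]
  e2=[0,0,1] f~>[0,2] g~>[1,1]
  ⟦path⟧₁ = [2 0 1; 2 2 1]
Along h;k (path 2):
  e0=[1,0,0] h~>[2,1,0] k~>[2,0]
  e1=[0,1,0] h~>[1,1,0] k~>[0,1]
  e2=[0,0,1] h~>[0,0,1] k~>[1,1]
  ⟦path⟧₂ = [2 0 1; 0 1 1]
Equal? differ; not commutative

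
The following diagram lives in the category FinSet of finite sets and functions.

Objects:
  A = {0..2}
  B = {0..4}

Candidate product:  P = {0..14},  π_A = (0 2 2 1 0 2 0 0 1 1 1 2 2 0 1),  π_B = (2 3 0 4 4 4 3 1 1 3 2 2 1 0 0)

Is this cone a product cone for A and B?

|A|·|B| = 3·5 = 15;  |P| = 15
Check the pairing map k ↦ (π_A(k), π_B(k)):
  0 -> (0,2)
  1 -> (2,3)
  2 -> (2,0)
  3 -> (1,4)
  4 -> (0,4)
  5 -> (2,4)
  6 -> (0,3)
  7 -> (0,1)
  8 -> (1,1)
  9 -> (1,3)
  10 -> (1,2)
  11 -> (2,2)
  12 -> (2,1)
  13 -> (0,0)
  14 -> (1,0)
distinct pairs in image: 15 / 15 needed
  → bijection onto A×B; projections well-typed.

Answer: VALID PRODUCT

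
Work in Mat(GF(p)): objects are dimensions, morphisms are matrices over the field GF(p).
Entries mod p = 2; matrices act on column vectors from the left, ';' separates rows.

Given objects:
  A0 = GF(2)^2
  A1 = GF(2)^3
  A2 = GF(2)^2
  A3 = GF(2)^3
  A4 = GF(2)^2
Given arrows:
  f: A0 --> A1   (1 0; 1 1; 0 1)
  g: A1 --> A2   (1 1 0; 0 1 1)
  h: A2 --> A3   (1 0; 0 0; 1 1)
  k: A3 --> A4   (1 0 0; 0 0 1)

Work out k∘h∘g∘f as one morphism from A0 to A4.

Answer: (0 1; 1 1)

Work:
  e0=(1,0) f-->(1,1,0) g-->(0,1) h-->(0,0,1) k-->(0,1)
  e1=(0,1) f-->(0,1,1) g-->(1,0) h-->(1,0,1) k-->(1,1)
⟦path⟧: (0 1; 1 1)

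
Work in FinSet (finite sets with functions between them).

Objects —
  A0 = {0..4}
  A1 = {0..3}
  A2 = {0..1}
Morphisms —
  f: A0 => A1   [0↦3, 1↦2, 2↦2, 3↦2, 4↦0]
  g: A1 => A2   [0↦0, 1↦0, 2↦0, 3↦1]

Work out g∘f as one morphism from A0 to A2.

Answer: [0↦1, 1↦0, 2↦0, 3↦0, 4↦0]

Trace:
  0 f=>3 g=>1
  1 f=>2 g=>0
  2 f=>2 g=>0
  3 f=>2 g=>0
  4 f=>0 g=>0
result: [0↦1, 1↦0, 2↦0, 3↦0, 4↦0]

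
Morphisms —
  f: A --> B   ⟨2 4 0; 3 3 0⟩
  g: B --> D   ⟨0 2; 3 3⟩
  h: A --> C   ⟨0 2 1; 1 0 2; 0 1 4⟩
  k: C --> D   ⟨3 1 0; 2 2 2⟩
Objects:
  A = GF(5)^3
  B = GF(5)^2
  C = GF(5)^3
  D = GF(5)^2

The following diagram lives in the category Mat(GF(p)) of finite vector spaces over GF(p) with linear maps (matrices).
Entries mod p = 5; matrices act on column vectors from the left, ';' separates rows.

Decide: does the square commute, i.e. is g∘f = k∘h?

Path 1 = f;g:
  e0=[1,0,0] f-->[2,3] g-->[1,0]
  e1=[0,1,0] f-->[4,3] g-->[1,1]
  e2=[0,0,1] f-->[0,0] g-->[0,0]
  composite₁ = ⟨1 1 0; 0 1 0⟩
Path 2 = h;k:
  e0=[1,0,0] h-->[0,1,0] k-->[1,2]
  e1=[0,1,0] h-->[2,0,1] k-->[1,1]
  e2=[0,0,1] h-->[1,2,4] k-->[0,4]
  composite₂ = ⟨1 1 0; 2 1 4⟩
Equal? distinct morphisms ✗

Answer: DOES NOT COMMUTE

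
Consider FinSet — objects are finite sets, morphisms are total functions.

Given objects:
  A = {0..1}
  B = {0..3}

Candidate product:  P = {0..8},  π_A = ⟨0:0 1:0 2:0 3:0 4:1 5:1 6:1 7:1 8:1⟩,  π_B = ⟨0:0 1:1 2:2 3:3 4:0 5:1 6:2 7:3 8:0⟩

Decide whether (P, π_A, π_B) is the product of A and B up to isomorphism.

|A|·|B| = 2·4 = 8;  |P| = 9
  → cardinalities differ; no bijection possible.

Answer: NOT A VALID PRODUCT — |P|=9 ≠ |A|·|B|=8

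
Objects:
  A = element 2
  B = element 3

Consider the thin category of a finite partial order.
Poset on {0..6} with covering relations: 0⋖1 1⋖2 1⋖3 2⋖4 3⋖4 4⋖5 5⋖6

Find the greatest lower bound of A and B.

Lower bounds of A=2 and B=3: {0,1}
  0 ⊑ 1
  1 ⊑ 1
glb = 1

Answer: A∧B = 1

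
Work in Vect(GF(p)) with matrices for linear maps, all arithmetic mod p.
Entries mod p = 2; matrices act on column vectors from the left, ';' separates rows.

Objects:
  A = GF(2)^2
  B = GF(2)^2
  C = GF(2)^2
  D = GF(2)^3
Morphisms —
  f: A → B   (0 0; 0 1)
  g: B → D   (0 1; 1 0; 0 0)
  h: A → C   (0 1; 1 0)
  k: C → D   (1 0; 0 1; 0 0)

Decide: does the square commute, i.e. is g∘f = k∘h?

Along f;g (path 1):
  e0=⟨1,0⟩ f→⟨0,0⟩ g→⟨0,0,0⟩
  e1=⟨0,1⟩ f→⟨0,1⟩ g→⟨1,0,0⟩
  ⟦path⟧₁ = (0 1; 0 0; 0 0)
Along h;k (path 2):
  e0=⟨1,0⟩ h→⟨0,1⟩ k→⟨0,1,0⟩
  e1=⟨0,1⟩ h→⟨1,0⟩ k→⟨1,0,0⟩
  ⟦path⟧₂ = (0 1; 1 0; 0 0)
Equal? NO — does not commute

Answer: DOES NOT COMMUTE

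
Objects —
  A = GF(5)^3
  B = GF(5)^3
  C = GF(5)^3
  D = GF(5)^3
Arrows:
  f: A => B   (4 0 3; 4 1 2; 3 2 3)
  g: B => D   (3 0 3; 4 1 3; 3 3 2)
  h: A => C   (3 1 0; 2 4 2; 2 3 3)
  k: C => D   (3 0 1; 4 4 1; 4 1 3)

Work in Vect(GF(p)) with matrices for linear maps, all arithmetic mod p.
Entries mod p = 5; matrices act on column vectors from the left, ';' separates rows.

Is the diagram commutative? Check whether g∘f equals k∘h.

Answer: DOES NOT COMMUTE

Work:
Along f;g (path 1):
  e0=⟨1,0,0⟩ f=>⟨4,4,3⟩ g=>⟨1,4,0⟩
  e1=⟨0,1,0⟩ f=>⟨0,1,2⟩ g=>⟨1,2,2⟩
  e2=⟨0,0,1⟩ f=>⟨3,2,3⟩ g=>⟨3,3,1⟩
  ⟦path⟧₁ = (1 1 3; 4 2 3; 0 2 1)
Along h;k (path 2):
  e0=⟨1,0,0⟩ h=>⟨3,2,2⟩ k=>⟨1,2,0⟩
  e1=⟨0,1,0⟩ h=>⟨1,4,3⟩ k=>⟨1,3,2⟩
  e2=⟨0,0,1⟩ h=>⟨0,2,3⟩ k=>⟨3,1,1⟩
  ⟦path⟧₂ = (1 1 3; 2 3 1; 0 2 1)
Equal? distinct morphisms ✗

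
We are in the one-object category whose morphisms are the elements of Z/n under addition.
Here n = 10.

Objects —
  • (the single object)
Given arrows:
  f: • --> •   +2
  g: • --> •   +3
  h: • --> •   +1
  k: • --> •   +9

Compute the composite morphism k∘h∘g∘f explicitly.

Answer: +5

Work:
  0 +2≡2 +3≡5 +1≡6 +9≡5  (mod 10)
⟦path⟧: +5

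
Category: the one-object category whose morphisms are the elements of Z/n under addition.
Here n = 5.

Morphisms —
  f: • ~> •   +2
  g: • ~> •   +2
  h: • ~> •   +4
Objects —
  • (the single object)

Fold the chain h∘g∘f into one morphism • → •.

  0 +2≡2 +2≡4 +4≡3  (mod 5)
result: +3

Answer: +3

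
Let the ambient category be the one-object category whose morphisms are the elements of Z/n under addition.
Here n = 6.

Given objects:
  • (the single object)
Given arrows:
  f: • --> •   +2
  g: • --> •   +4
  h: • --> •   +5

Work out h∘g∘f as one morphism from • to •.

  0 +2≡2 +4≡0 +5≡5  (mod 6)
composite: +5

Answer: +5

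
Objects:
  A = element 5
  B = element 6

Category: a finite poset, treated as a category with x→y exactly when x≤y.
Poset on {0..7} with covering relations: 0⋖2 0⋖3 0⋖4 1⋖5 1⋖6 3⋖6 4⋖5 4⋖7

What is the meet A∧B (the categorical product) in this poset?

Answer: NO MEET EXISTS

Work:
Common predecessors of 5,6: {0,1}
  maximal lower bounds 0 and 1 are incomparable: neither 0≤1 nor 1≤0
→ no greatest lower bound exists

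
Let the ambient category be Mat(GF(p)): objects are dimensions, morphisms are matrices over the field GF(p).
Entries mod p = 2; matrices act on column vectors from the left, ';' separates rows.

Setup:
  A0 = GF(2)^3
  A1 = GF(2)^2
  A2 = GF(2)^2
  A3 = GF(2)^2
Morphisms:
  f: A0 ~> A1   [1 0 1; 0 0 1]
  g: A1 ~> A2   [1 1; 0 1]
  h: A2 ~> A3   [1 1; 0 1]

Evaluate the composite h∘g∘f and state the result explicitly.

Answer: [1 0 1; 0 0 1]

Derivation:
  e0=(1,0,0) f~>(1,0) g~>(1,0) h~>(1,0)
  e1=(0,1,0) f~>(0,0) g~>(0,0) h~>(0,0)
  e2=(0,0,1) f~>(1,1) g~>(0,1) h~>(1,1)
composite: [1 0 1; 0 0 1]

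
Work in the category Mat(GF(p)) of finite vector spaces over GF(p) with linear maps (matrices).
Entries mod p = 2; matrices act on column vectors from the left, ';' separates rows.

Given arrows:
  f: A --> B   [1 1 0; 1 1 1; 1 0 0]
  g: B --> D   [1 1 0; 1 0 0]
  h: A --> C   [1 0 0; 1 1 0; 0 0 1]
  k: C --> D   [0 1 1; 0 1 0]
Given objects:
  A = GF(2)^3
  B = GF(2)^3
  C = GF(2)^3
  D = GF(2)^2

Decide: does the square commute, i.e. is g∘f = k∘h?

Answer: DOES NOT COMMUTE

Work:
1) trace f;g:
  e0=⟨1,0,0⟩ f-->⟨1,1,1⟩ g-->⟨0,1⟩
  e1=⟨0,1,0⟩ f-->⟨1,1,0⟩ g-->⟨0,1⟩
  e2=⟨0,0,1⟩ f-->⟨0,1,0⟩ g-->⟨1,0⟩
  ⟦path⟧₁ = [0 0 1; 1 1 0]
2) trace h;k:
  e0=⟨1,0,0⟩ h-->⟨1,1,0⟩ k-->⟨1,1⟩
  e1=⟨0,1,0⟩ h-->⟨0,1,0⟩ k-->⟨1,1⟩
  e2=⟨0,0,1⟩ h-->⟨0,0,1⟩ k-->⟨1,0⟩
  ⟦path⟧₂ = [1 1 1; 1 1 0]
Equal? distinct morphisms ✗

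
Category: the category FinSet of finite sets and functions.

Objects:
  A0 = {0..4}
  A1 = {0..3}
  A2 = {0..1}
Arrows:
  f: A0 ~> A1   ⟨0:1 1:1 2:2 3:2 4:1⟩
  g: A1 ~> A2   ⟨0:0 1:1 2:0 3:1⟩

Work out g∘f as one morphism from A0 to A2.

Answer: ⟨0:1 1:1 2:0 3:0 4:1⟩

Work:
  0 f~>1 g~>1
  1 f~>1 g~>1
  2 f~>2 g~>0
  3 f~>2 g~>0
  4 f~>1 g~>1
result: ⟨0:1 1:1 2:0 3:0 4:1⟩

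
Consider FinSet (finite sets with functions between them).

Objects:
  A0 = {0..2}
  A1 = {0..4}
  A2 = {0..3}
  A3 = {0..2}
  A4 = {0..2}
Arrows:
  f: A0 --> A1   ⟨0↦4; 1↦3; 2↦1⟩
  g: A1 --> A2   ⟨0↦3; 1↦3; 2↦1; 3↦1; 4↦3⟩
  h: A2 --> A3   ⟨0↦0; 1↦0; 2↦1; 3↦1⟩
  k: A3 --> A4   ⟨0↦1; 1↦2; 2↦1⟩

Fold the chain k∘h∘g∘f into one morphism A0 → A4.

  0 f-->4 g-->3 h-->1 k-->2
  1 f-->3 g-->1 h-->0 k-->1
  2 f-->1 g-->3 h-->1 k-->2
composite: ⟨0↦2; 1↦1; 2↦2⟩

Answer: ⟨0↦2; 1↦1; 2↦2⟩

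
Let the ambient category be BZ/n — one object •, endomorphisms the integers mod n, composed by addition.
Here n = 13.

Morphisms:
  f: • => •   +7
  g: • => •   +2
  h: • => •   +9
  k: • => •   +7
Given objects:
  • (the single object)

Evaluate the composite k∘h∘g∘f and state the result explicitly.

  0 +7≡7 +2≡9 +9≡5 +7≡12  (mod 13)
⟦path⟧: +12

Answer: +12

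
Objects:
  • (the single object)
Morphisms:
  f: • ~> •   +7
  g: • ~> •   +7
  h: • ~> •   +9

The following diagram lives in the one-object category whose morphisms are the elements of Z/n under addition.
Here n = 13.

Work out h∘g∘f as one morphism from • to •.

  0 +7≡7 +7≡1 +9≡10  (mod 13)
composite: +10

Answer: +10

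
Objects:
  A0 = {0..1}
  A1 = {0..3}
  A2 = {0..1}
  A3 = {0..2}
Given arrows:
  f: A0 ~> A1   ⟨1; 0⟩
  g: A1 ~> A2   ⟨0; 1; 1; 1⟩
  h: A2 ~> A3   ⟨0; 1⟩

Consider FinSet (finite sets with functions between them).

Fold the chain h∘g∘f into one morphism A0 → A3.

  0 f~>1 g~>1 h~>1
  1 f~>0 g~>0 h~>0
result: ⟨1; 0⟩

Answer: ⟨1; 0⟩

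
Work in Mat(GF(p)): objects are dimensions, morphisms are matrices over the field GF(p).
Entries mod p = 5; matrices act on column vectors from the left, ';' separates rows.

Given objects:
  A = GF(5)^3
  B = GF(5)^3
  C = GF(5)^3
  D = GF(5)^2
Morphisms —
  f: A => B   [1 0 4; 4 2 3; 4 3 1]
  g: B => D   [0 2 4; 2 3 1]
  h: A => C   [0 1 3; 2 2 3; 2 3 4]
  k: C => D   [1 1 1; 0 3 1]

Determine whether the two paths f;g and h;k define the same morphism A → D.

Path 1 = f;g:
  e0=[1,0,0] f=>[1,4,4] g=>[4,3]
  e1=[0,1,0] f=>[0,2,3] g=>[1,4]
  e2=[0,0,1] f=>[4,3,1] g=>[0,3]
  composite₁ = [4 1 0; 3 4 3]
Path 2 = h;k:
  e0=[1,0,0] h=>[0,2,2] k=>[4,3]
  e1=[0,1,0] h=>[1,2,3] k=>[1,4]
  e2=[0,0,1] h=>[3,3,4] k=>[0,3]
  composite₂ = [4 1 0; 3 4 3]
Equal? same morphism ✓

Answer: COMMUTES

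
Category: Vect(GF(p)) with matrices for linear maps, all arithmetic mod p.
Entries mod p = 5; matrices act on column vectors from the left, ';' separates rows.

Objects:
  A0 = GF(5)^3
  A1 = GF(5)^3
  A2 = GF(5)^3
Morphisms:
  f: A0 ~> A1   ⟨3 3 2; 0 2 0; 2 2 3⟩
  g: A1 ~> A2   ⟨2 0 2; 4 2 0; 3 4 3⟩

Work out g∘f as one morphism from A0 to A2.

  e0=⟨1,0,0⟩ f~>⟨3,0,2⟩ g~>⟨0,2,0⟩
  e1=⟨0,1,0⟩ f~>⟨3,2,2⟩ g~>⟨0,1,3⟩
  e2=⟨0,0,1⟩ f~>⟨2,0,3⟩ g~>⟨0,3,0⟩
result: ⟨0 0 0; 2 1 3; 0 3 0⟩

Answer: ⟨0 0 0; 2 1 3; 0 3 0⟩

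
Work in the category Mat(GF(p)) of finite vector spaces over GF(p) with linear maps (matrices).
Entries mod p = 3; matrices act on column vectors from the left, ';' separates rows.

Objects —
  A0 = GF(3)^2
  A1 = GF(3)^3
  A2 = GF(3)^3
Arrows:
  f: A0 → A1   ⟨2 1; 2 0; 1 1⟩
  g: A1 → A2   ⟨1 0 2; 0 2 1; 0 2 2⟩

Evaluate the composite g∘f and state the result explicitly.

Answer: ⟨1 0; 2 1; 0 2⟩

Derivation:
  e0=[1,0] f→[2,2,1] g→[1,2,0]
  e1=[0,1] f→[1,0,1] g→[0,1,2]
result: ⟨1 0; 2 1; 0 2⟩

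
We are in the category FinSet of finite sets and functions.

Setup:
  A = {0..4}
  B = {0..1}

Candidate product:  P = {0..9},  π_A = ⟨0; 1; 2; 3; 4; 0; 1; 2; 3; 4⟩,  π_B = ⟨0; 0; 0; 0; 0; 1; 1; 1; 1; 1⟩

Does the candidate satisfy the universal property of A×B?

|A|·|B| = 5·2 = 10;  |P| = 10
Check the pairing map k ↦ (π_A(k), π_B(k)):
  0 -> (0,0)
  1 -> (1,0)
  2 -> (2,0)
  3 -> (3,0)
  4 -> (4,0)
  5 -> (0,1)
  6 -> (1,1)
  7 -> (2,1)
  8 -> (3,1)
  9 -> (4,1)
distinct pairs in image: 10 / 10 needed
  → bijection onto A×B; projections well-typed.

Answer: VALID PRODUCT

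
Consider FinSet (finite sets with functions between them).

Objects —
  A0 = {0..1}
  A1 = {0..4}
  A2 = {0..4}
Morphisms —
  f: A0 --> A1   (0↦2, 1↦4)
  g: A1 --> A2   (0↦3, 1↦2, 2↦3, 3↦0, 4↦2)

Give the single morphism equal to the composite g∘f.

Answer: (0↦3, 1↦2)

Trace:
  0 f-->2 g-->3
  1 f-->4 g-->2
⟦path⟧: (0↦3, 1↦2)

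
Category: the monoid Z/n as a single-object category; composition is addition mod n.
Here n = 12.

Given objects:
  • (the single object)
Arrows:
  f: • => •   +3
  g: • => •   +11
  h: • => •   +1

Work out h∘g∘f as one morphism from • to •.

  0 +3≡3 +11≡2 +1≡3  (mod 12)
composite: +3

Answer: +3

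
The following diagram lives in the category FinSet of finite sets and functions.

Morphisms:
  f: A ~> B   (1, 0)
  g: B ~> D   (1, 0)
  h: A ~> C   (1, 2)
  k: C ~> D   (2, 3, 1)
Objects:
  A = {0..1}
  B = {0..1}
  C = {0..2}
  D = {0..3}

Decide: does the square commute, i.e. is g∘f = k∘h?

1) trace f;g:
  0 f~>1 g~>0
  1 f~>0 g~>1
  ⟦path⟧₁ = (0, 1)
2) trace h;k:
  0 h~>1 k~>3
  1 h~>2 k~>1
  ⟦path⟧₂ = (3, 1)
Equal? NO — does not commute

Answer: DOES NOT COMMUTE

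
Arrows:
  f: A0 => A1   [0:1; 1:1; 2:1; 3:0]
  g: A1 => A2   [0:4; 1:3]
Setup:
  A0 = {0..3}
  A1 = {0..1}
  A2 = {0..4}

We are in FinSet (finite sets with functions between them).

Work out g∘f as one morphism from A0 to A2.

  0 f=>1 g=>3
  1 f=>1 g=>3
  2 f=>1 g=>3
  3 f=>0 g=>4
⟦path⟧: [0:3; 1:3; 2:3; 3:4]

Answer: [0:3; 1:3; 2:3; 3:4]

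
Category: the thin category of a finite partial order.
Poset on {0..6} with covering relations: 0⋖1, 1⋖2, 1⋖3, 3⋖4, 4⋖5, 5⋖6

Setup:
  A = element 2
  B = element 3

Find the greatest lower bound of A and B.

{x : x⊑A ∧ x⊑B} = {0,1}  (A=2, B=3)
  0 ⊑ 1
  1 ⊑ 1
glb = 1

Answer: A∧B = 1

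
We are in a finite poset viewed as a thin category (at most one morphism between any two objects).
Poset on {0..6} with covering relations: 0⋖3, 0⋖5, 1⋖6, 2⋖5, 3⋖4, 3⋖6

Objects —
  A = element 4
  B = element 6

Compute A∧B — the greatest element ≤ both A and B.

Common predecessors of 4,6: {0,3}
  0 ⊑ 3
  3 ⊑ 3
glb = 3

Answer: A∧B = 3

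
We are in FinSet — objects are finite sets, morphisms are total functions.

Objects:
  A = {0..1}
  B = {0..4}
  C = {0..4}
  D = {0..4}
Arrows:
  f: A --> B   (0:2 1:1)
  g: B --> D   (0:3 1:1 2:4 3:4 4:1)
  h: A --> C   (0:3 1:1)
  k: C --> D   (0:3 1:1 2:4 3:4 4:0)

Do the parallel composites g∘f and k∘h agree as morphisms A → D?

Answer: COMMUTES

Work:
Path 1 = f;g:
  0 f-->2 g-->4
  1 f-->1 g-->1
  composite₁ = (0:4 1:1)
Path 2 = h;k:
  0 h-->3 k-->4
  1 h-->1 k-->1
  composite₂ = (0:4 1:1)
Equal? equal; square commutes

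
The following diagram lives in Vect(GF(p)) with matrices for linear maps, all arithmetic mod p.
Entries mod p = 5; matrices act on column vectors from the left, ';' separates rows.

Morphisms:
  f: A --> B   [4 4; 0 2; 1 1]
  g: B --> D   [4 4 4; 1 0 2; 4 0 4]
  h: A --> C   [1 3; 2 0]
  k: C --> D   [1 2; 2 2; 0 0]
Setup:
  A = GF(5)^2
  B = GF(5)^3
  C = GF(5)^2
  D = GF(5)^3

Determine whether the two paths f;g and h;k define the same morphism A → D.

Answer: COMMUTES

Work:
1) trace f;g:
  e0=(1,0) f-->(4,0,1) g-->(0,1,0)
  e1=(0,1) f-->(4,2,1) g-->(3,1,0)
  result₁ = [0 3; 1 1; 0 0]
2) trace h;k:
  e0=(1,0) h-->(1,2) k-->(0,1,0)
  e1=(0,1) h-->(3,0) k-->(3,1,0)
  result₂ = [0 3; 1 1; 0 0]
Equal? equal; square commutes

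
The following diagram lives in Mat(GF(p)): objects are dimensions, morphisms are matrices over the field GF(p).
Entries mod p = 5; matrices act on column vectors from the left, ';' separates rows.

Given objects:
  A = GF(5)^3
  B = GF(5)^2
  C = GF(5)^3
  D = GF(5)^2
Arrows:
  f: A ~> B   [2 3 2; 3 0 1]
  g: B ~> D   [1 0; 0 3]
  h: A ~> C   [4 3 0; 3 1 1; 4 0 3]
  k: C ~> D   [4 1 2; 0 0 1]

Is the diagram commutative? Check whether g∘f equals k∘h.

1) trace f;g:
  e0=⟨1,0,0⟩ f~>⟨2,3⟩ g~>⟨2,4⟩
  e1=⟨0,1,0⟩ f~>⟨3,0⟩ g~>⟨3,0⟩
  e2=⟨0,0,1⟩ f~>⟨2,1⟩ g~>⟨2,3⟩
  composite₁ = [2 3 2; 4 0 3]
2) trace h;k:
  e0=⟨1,0,0⟩ h~>⟨4,3,4⟩ k~>⟨2,4⟩
  e1=⟨0,1,0⟩ h~>⟨3,1,0⟩ k~>⟨3,0⟩
  e2=⟨0,0,1⟩ h~>⟨0,1,3⟩ k~>⟨2,3⟩
  composite₂ = [2 3 2; 4 0 3]
Equal? equal; square commutes

Answer: COMMUTES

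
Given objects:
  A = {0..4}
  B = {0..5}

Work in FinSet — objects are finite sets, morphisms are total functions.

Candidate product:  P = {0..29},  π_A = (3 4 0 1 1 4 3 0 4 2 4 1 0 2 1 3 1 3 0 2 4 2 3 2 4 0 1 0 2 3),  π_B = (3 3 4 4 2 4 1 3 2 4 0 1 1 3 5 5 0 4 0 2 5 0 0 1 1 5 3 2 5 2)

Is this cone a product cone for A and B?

Answer: VALID PRODUCT

Trace:
|A|·|B| = 5·6 = 30;  |P| = 30
Check the pairing map k ↦ (π_A(k), π_B(k)):
  0 : (3,3)
  1 : (4,3)
  2 : (0,4)
  3 : (1,4)
  4 : (1,2)
  5 : (4,4)
  6 : (3,1)
  7 : (0,3)
  8 : (4,2)
  9 : (2,4)
  10 : (4,0)
  11 : (1,1)
  12 : (0,1)
  13 : (2,3)
  14 : (1,5)
  15 : (3,5)
  16 : (1,0)
  17 : (3,4)
  18 : (0,0)
  19 : (2,2)
  20 : (4,5)
  21 : (2,0)
  22 : (3,0)
  23 : (2,1)
  24 : (4,1)
  25 : (0,5)
  26 : (1,3)
  27 : (0,2)
  28 : (2,5)
  29 : (3,2)
distinct pairs in image: 30 / 30 needed
  → bijection onto A×B; projections well-typed.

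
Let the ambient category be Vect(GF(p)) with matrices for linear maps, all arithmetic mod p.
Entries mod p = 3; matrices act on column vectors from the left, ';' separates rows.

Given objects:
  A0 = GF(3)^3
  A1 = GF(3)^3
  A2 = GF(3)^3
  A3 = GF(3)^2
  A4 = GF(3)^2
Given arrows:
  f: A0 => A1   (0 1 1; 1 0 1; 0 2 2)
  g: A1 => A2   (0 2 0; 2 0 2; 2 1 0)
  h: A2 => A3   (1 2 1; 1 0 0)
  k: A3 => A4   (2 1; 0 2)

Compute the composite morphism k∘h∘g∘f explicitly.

  e0=[1,0,0] f=>[0,1,0] g=>[2,0,1] h=>[0,2] k=>[2,1]
  e1=[0,1,0] f=>[1,0,2] g=>[0,0,2] h=>[2,0] k=>[1,0]
  e2=[0,0,1] f=>[1,1,2] g=>[2,0,0] h=>[2,2] k=>[0,1]
composite: (2 1 0; 1 0 1)

Answer: (2 1 0; 1 0 1)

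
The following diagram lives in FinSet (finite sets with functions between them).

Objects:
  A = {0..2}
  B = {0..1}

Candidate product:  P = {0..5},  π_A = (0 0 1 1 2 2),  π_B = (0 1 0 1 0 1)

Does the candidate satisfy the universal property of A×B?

|A|·|B| = 3·2 = 6;  |P| = 6
Check the pairing map k ↦ (π_A(k), π_B(k)):
  0 ↦ (0,0)
  1 ↦ (0,1)
  2 ↦ (1,0)
  3 ↦ (1,1)
  4 ↦ (2,0)
  5 ↦ (2,1)
distinct pairs in image: 6 / 6 needed
  → bijection onto A×B; projections well-typed.

Answer: VALID PRODUCT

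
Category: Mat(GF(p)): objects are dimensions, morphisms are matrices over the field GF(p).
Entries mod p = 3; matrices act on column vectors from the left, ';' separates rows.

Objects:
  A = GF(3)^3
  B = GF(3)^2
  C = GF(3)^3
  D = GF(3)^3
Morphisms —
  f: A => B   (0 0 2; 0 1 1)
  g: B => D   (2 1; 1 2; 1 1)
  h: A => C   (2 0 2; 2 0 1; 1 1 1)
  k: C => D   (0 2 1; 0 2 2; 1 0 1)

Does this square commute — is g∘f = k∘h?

1) trace f;g:
  e0=(1,0,0) f=>(0,0) g=>(0,0,0)
  e1=(0,1,0) f=>(0,1) g=>(1,2,1)
  e2=(0,0,1) f=>(2,1) g=>(2,1,0)
  result₁ = (0 1 2; 0 2 1; 0 1 0)
2) trace h;k:
  e0=(1,0,0) h=>(2,2,1) k=>(2,0,0)
  e1=(0,1,0) h=>(0,0,1) k=>(1,2,1)
  e2=(0,0,1) h=>(2,1,1) k=>(0,1,0)
  result₂ = (2 1 0; 0 2 1; 0 1 0)
Equal? differ; not commutative

Answer: DOES NOT COMMUTE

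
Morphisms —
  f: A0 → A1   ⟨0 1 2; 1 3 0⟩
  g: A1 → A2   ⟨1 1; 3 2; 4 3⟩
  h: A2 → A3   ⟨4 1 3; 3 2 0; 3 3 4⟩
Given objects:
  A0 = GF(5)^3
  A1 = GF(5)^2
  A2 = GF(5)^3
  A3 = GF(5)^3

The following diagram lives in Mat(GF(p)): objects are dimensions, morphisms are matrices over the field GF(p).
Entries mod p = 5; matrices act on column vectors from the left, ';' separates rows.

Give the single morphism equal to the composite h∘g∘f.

Answer: ⟨0 4 3; 2 0 3; 1 1 1⟩

Trace:
  e0=[1,0,0] f→[0,1] g→[1,2,3] h→[0,2,1]
  e1=[0,1,0] f→[1,3] g→[4,4,3] h→[4,0,1]
  e2=[0,0,1] f→[2,0] g→[2,1,3] h→[3,3,1]
result: ⟨0 4 3; 2 0 3; 1 1 1⟩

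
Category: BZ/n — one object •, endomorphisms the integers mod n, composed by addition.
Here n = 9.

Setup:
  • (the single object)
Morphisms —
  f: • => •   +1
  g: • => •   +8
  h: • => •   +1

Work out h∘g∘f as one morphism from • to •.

Answer: +1

Trace:
  0 +1≡1 +8≡0 +1≡1  (mod 9)
composite: +1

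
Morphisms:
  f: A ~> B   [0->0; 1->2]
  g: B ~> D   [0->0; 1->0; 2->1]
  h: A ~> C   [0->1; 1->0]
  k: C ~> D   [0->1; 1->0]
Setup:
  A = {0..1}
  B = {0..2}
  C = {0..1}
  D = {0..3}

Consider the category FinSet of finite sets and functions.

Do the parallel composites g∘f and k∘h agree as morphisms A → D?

Answer: COMMUTES

Trace:
1) trace f;g:
  0 f~>0 g~>0
  1 f~>2 g~>1
  ⟦path⟧₁ = [0->0; 1->1]
2) trace h;k:
  0 h~>1 k~>0
  1 h~>0 k~>1
  ⟦path⟧₂ = [0->0; 1->1]
Equal? same morphism ✓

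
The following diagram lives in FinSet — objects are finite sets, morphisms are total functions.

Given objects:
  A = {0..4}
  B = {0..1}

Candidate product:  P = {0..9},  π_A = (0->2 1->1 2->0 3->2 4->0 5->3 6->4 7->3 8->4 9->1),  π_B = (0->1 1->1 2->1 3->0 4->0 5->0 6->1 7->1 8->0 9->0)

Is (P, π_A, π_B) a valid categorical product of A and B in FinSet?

Answer: VALID PRODUCT

Trace:
|A|·|B| = 5·2 = 10;  |P| = 10
Check the pairing map k ↦ (π_A(k), π_B(k)):
  0 -> (2,1)
  1 -> (1,1)
  2 -> (0,1)
  3 -> (2,0)
  4 -> (0,0)
  5 -> (3,0)
  6 -> (4,1)
  7 -> (3,1)
  8 -> (4,0)
  9 -> (1,0)
distinct pairs in image: 10 / 10 needed
  → bijection onto A×B; projections well-typed.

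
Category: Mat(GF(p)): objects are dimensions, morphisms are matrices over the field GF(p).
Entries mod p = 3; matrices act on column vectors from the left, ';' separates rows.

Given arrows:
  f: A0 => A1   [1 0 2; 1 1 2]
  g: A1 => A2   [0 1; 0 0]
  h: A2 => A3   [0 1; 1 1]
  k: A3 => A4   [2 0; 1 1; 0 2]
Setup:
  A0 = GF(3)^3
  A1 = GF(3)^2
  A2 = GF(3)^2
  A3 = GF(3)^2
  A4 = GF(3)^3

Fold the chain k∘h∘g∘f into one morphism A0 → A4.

Answer: [0 0 0; 1 1 2; 2 2 1]

Trace:
  e0=(1,0,0) f=>(1,1) g=>(1,0) h=>(0,1) k=>(0,1,2)
  e1=(0,1,0) f=>(0,1) g=>(1,0) h=>(0,1) k=>(0,1,2)
  e2=(0,0,1) f=>(2,2) g=>(2,0) h=>(0,2) k=>(0,2,1)
⟦path⟧: [0 0 0; 1 1 2; 2 2 1]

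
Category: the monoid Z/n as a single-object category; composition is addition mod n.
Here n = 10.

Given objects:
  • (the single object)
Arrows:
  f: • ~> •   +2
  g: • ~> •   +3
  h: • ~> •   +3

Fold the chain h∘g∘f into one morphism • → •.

Answer: +8

Derivation:
  0 +2≡2 +3≡5 +3≡8  (mod 10)
result: +8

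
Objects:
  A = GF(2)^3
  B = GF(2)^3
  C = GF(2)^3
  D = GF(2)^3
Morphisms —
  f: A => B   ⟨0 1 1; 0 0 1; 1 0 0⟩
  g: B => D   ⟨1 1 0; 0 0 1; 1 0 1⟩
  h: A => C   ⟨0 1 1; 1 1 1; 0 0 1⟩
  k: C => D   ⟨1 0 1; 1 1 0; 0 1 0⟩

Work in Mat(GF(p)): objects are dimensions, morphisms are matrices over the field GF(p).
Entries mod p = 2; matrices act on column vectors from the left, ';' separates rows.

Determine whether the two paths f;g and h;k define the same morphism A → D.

Along f;g (path 1):
  e0=(1,0,0) f=>(0,0,1) g=>(0,1,1)
  e1=(0,1,0) f=>(1,0,0) g=>(1,0,1)
  e2=(0,0,1) f=>(1,1,0) g=>(0,0,1)
  result₁ = ⟨0 1 0; 1 0 0; 1 1 1⟩
Along h;k (path 2):
  e0=(1,0,0) h=>(0,1,0) k=>(0,1,1)
  e1=(0,1,0) h=>(1,1,0) k=>(1,0,1)
  e2=(0,0,1) h=>(1,1,1) k=>(0,0,1)
  result₂ = ⟨0 1 0; 1 0 0; 1 1 1⟩
Equal? equal; square commutes

Answer: COMMUTES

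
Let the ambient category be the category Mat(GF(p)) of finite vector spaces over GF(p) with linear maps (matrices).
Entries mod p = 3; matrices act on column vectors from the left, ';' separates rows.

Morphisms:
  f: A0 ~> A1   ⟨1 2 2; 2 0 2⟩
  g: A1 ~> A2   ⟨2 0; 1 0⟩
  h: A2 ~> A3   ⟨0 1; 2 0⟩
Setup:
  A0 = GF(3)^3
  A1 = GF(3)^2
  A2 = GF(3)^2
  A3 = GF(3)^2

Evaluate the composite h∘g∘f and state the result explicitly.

  e0=[1,0,0] f~>[1,2] g~>[2,1] h~>[1,1]
  e1=[0,1,0] f~>[2,0] g~>[1,2] h~>[2,2]
  e2=[0,0,1] f~>[2,2] g~>[1,2] h~>[2,2]
result: ⟨1 2 2; 1 2 2⟩

Answer: ⟨1 2 2; 1 2 2⟩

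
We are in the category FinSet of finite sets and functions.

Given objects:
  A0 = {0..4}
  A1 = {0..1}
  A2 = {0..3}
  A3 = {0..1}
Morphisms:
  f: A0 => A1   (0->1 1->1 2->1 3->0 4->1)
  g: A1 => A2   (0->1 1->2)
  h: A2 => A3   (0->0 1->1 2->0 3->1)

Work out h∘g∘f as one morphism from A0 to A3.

  0 f=>1 g=>2 h=>0
  1 f=>1 g=>2 h=>0
  2 f=>1 g=>2 h=>0
  3 f=>0 g=>1 h=>1
  4 f=>1 g=>2 h=>0
result: (0->0 1->0 2->0 3->1 4->0)

Answer: (0->0 1->0 2->0 3->1 4->0)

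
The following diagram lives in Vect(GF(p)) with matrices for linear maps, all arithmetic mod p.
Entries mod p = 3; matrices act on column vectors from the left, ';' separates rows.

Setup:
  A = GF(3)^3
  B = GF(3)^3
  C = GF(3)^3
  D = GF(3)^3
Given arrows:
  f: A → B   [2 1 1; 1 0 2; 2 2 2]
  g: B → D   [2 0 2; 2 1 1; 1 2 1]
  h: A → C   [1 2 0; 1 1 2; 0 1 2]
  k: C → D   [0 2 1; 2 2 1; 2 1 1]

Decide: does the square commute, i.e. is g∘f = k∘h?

Along f;g (path 1):
  e0=(1,0,0) f→(2,1,2) g→(2,1,0)
  e1=(0,1,0) f→(1,0,2) g→(0,1,0)
  e2=(0,0,1) f→(1,2,2) g→(0,0,1)
  result₁ = [2 0 0; 1 1 0; 0 0 1]
Along h;k (path 2):
  e0=(1,0,0) h→(1,1,0) k→(2,1,0)
  e1=(0,1,0) h→(2,1,1) k→(0,1,0)
  e2=(0,0,1) h→(0,2,2) k→(0,0,1)
  result₂ = [2 0 0; 1 1 0; 0 0 1]
Equal? YES — commutes

Answer: COMMUTES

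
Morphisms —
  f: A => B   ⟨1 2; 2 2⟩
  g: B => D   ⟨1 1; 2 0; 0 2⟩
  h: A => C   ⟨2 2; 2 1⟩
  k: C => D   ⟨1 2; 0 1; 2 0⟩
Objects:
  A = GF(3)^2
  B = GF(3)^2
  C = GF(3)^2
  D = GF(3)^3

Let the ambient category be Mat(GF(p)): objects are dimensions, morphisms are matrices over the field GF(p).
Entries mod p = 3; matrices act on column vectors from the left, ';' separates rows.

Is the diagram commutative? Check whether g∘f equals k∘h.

Answer: COMMUTES

Derivation:
Path 1 = f;g:
  e0=⟨1,0⟩ f=>⟨1,2⟩ g=>⟨0,2,1⟩
  e1=⟨0,1⟩ f=>⟨2,2⟩ g=>⟨1,1,1⟩
  composite₁ = ⟨0 1; 2 1; 1 1⟩
Path 2 = h;k:
  e0=⟨1,0⟩ h=>⟨2,2⟩ k=>⟨0,2,1⟩
  e1=⟨0,1⟩ h=>⟨2,1⟩ k=>⟨1,1,1⟩
  composite₂ = ⟨0 1; 2 1; 1 1⟩
Equal? equal; square commutes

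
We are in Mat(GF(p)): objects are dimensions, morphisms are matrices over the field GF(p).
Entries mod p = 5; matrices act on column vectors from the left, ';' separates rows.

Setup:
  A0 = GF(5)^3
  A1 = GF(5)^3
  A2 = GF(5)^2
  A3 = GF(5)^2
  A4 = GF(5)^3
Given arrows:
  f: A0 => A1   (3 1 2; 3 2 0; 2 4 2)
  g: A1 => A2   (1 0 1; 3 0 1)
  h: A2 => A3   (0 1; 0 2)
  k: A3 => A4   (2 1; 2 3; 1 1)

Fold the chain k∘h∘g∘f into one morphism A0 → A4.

  e0=[1,0,0] f=>[3,3,2] g=>[0,1] h=>[1,2] k=>[4,3,3]
  e1=[0,1,0] f=>[1,2,4] g=>[0,2] h=>[2,4] k=>[3,1,1]
  e2=[0,0,1] f=>[2,0,2] g=>[4,3] h=>[3,1] k=>[2,4,4]
composite: (4 3 2; 3 1 4; 3 1 4)

Answer: (4 3 2; 3 1 4; 3 1 4)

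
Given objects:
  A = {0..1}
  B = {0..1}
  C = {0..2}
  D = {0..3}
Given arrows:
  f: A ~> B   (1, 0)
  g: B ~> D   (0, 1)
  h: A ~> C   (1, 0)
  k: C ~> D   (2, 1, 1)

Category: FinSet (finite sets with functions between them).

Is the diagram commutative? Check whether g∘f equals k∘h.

Along f;g (path 1):
  0 f~>1 g~>1
  1 f~>0 g~>0
  ⟦path⟧₁ = (1, 0)
Along h;k (path 2):
  0 h~>1 k~>1
  1 h~>0 k~>2
  ⟦path⟧₂ = (1, 2)
Equal? distinct morphisms ✗

Answer: DOES NOT COMMUTE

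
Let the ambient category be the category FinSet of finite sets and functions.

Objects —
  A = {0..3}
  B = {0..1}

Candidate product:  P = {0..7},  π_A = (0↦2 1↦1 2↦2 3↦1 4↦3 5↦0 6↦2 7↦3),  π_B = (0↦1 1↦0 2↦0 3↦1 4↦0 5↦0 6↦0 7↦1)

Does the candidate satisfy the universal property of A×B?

Answer: NOT A VALID PRODUCT — duplicate pair at indices 2,6

Derivation:
|A|·|B| = 4·2 = 8;  |P| = 8
Check the pairing map k ↦ (π_A(k), π_B(k)):
  0 ↦ (2,1)
  1 ↦ (1,0)
  2 ↦ (2,0)
  3 ↦ (1,1)
  4 ↦ (3,0)
  5 ↦ (0,0)
  6 ↦ (2,0)  ✗ repeats pair of k=2
  7 ↦ (3,1)
distinct pairs in image: 7 / 8 needed
  → (2,0) hit at k=2 and k=6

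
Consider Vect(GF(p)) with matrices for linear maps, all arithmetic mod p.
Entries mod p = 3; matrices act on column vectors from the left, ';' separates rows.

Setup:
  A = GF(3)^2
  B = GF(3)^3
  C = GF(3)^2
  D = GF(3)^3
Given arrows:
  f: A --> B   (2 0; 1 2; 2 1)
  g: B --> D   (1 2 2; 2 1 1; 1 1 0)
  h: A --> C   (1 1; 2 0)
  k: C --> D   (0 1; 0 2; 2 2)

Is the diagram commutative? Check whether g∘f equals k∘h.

Path 1 = f;g:
  e0=⟨1,0⟩ f-->⟨2,1,2⟩ g-->⟨2,1,0⟩
  e1=⟨0,1⟩ f-->⟨0,2,1⟩ g-->⟨0,0,2⟩
  result₁ = (2 0; 1 0; 0 2)
Path 2 = h;k:
  e0=⟨1,0⟩ h-->⟨1,2⟩ k-->⟨2,1,0⟩
  e1=⟨0,1⟩ h-->⟨1,0⟩ k-->⟨0,0,2⟩
  result₂ = (2 0; 1 0; 0 2)
Equal? YES — commutes

Answer: COMMUTES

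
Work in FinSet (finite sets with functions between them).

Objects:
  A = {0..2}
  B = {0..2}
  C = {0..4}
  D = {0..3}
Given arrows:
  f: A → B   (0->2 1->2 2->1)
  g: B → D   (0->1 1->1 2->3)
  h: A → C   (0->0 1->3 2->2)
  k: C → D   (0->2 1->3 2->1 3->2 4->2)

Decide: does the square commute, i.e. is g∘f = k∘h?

Answer: DOES NOT COMMUTE

Derivation:
Along f;g (path 1):
  0 f→2 g→3
  1 f→2 g→3
  2 f→1 g→1
  ⟦path⟧₁ = (0->3 1->3 2->1)
Along h;k (path 2):
  0 h→0 k→2
  1 h→3 k→2
  2 h→2 k→1
  ⟦path⟧₂ = (0->2 1->2 2->1)
Equal? NO — does not commute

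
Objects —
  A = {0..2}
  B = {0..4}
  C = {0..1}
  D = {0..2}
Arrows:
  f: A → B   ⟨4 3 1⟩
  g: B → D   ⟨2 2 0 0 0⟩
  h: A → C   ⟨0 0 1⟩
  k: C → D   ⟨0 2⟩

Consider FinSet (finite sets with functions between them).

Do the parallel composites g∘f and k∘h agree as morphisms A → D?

Answer: COMMUTES

Work:
Path 1 = f;g:
  0 f→4 g→0
  1 f→3 g→0
  2 f→1 g→2
  result₁ = ⟨0 0 2⟩
Path 2 = h;k:
  0 h→0 k→0
  1 h→0 k→0
  2 h→1 k→2
  result₂ = ⟨0 0 2⟩
Equal? equal; square commutes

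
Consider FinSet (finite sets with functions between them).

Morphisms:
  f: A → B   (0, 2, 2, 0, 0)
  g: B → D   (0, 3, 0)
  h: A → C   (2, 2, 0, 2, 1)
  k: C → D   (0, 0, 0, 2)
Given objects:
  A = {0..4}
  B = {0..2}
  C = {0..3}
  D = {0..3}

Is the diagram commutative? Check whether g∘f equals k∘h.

Answer: COMMUTES

Work:
1) trace f;g:
  0 f→0 g→0
  1 f→2 g→0
  2 f→2 g→0
  3 f→0 g→0
  4 f→0 g→0
  result₁ = (0, 0, 0, 0, 0)
2) trace h;k:
  0 h→2 k→0
  1 h→2 k→0
  2 h→0 k→0
  3 h→2 k→0
  4 h→1 k→0
  result₂ = (0, 0, 0, 0, 0)
Equal? equal; square commutes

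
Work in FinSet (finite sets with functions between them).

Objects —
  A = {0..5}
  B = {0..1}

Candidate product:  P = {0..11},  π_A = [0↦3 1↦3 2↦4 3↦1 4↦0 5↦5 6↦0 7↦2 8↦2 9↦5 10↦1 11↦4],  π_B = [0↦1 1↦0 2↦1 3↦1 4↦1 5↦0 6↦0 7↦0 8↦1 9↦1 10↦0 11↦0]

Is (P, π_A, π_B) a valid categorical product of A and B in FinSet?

|A|·|B| = 6·2 = 12;  |P| = 12
Check the pairing map k ↦ (π_A(k), π_B(k)):
  0 ↦ (3,1)
  1 ↦ (3,0)
  2 ↦ (4,1)
  3 ↦ (1,1)
  4 ↦ (0,1)
  5 ↦ (5,0)
  6 ↦ (0,0)
  7 ↦ (2,0)
  8 ↦ (2,1)
  9 ↦ (5,1)
  10 ↦ (1,0)
  11 ↦ (4,0)
distinct pairs in image: 12 / 12 needed
  → bijection onto A×B; projections well-typed.

Answer: VALID PRODUCT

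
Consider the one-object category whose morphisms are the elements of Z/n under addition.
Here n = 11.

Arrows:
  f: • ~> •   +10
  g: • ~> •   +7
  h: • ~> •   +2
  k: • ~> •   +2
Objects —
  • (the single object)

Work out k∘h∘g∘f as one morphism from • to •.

Answer: +10

Work:
  0 +10≡10 +7≡6 +2≡8 +2≡10  (mod 11)
composite: +10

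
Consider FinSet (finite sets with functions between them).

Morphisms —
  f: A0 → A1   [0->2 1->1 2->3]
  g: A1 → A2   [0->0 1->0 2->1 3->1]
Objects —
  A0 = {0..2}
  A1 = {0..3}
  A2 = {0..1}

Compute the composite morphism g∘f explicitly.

Answer: [0->1 1->0 2->1]

Work:
  0 f→2 g→1
  1 f→1 g→0
  2 f→3 g→1
⟦path⟧: [0->1 1->0 2->1]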